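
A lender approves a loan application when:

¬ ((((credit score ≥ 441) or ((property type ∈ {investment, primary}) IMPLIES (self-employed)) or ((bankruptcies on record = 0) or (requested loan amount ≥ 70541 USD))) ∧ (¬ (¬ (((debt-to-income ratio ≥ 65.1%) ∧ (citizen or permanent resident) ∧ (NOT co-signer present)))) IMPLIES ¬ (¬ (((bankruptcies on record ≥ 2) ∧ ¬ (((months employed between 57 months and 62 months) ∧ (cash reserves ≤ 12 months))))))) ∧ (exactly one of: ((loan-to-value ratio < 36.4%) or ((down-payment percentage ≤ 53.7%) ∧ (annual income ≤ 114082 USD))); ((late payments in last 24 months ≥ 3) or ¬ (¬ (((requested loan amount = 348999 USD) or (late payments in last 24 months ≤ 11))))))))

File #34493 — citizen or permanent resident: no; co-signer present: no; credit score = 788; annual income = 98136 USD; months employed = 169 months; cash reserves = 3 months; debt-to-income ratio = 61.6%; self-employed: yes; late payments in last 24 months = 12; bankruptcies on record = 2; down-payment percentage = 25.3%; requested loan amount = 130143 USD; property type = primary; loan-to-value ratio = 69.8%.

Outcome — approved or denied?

Approved

Atomic conditions:
  credit score ≥ 441: 788 ≥ 441 is true
  property type ∈ {investment, primary}: primary is in the set → true
  self-employed: yes → true
  bankruptcies on record = 0: 2 == 0 is false
  requested loan amount ≥ 70541 USD: 130143 ≥ 70541 is true
  debt-to-income ratio ≥ 65.1%: 61.6 ≥ 65.1 is false
  citizen or permanent resident: no → false
  NOT co-signer present: no → true
  bankruptcies on record ≥ 2: 2 ≥ 2 is true
  months employed between 57 months and 62 months: 169 in [57, 62] is false
  cash reserves ≤ 12 months: 3 ≤ 12 is true
  loan-to-value ratio < 36.4%: 69.8 < 36.4 is false
  down-payment percentage ≤ 53.7%: 25.3 ≤ 53.7 is true
  annual income ≤ 114082 USD: 98136 ≤ 114082 is true
  late payments in last 24 months ≥ 3: 12 ≥ 3 is true
  requested loan amount = 348999 USD: 130143 == 348999 is false
  late payments in last 24 months ≤ 11: 12 ≤ 11 is false
Combine:
[1.1.2] true → true = true
[1.1.3] false OR true = true
[1.1] true OR true OR true = true
[1.2.1.1.1] false AND false AND true = false
[1.2.1.1] NOT false = true
[1.2.1] NOT true = false
[1.2.2.1.1.2.1] false AND true = false
[1.2.2.1.1.2] NOT false = true
[1.2.2.1.1] true AND true = true
[1.2.2.1] NOT true = false
[1.2.2] NOT false = true
[1.2] false → true (antecedent false ⇒ implication holds) = true
[1.3.1.2] true AND true = true
[1.3.1] false OR true = true
[1.3.2.2.1.1] false OR false = false
[1.3.2.2.1] NOT false = true
[1.3.2.2] NOT true = false
[1.3.2] true OR false = true
[1.3] exactly-one(true, true) = false
[1] true AND true AND false = false
[root] NOT false = true
Overall: true → approved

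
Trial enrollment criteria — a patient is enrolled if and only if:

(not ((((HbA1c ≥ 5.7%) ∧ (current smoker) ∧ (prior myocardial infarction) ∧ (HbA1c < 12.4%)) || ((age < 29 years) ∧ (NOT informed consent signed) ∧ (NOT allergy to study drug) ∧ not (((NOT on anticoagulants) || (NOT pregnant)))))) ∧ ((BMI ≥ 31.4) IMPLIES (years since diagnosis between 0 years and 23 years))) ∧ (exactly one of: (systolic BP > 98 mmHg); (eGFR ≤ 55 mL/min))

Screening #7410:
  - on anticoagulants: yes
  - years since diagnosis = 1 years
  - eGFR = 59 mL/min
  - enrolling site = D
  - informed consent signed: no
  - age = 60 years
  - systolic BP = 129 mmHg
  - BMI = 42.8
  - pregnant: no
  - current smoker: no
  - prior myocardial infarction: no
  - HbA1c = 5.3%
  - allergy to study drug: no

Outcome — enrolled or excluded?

Enrolled

Atomic conditions:
  HbA1c ≥ 5.7%: 5.3 ≥ 5.7 is false
  current smoker: no → false
  prior myocardial infarction: no → false
  HbA1c < 12.4%: 5.3 < 12.4 is true
  age < 29 years: 60 < 29 is false
  NOT informed consent signed: no → true
  NOT allergy to study drug: no → true
  NOT on anticoagulants: yes → false
  NOT pregnant: no → true
  BMI ≥ 31.4: 42.8 ≥ 31.4 is true
  years since diagnosis between 0 years and 23 years: 1 in [0, 23] is true
  systolic BP > 98 mmHg: 129 > 98 is true
  eGFR ≤ 55 mL/min: 59 ≤ 55 is false
Combine:
[1.1.1.1] false AND false AND false AND true = false
[1.1.1.2.4.1] false OR true = true
[1.1.1.2.4] NOT true = false
[1.1.1.2] false AND true AND true AND false = false
[1.1.1] false OR false = false
[1.1] NOT false = true
[1.2] true → true = true
[1] true AND true = true
[2] exactly-one(true, false) = true
[root] true AND true = true
Overall: true → enrolled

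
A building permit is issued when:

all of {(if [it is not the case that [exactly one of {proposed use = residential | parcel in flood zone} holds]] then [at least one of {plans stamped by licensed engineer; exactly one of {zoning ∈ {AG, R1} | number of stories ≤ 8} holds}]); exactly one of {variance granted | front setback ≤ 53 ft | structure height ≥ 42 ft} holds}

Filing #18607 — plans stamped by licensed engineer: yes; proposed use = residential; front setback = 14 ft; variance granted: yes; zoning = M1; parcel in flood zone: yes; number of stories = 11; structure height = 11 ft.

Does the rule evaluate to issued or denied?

Denied

Atomic conditions:
  proposed use = residential: residential == residential is true
  parcel in flood zone: yes → true
  plans stamped by licensed engineer: yes → true
  zoning ∈ {AG, R1}: M1 is not in the set → false
  number of stories ≤ 8: 11 ≤ 8 is false
  variance granted: yes → true
  front setback ≤ 53 ft: 14 ≤ 53 is true
  structure height ≥ 42 ft: 11 ≥ 42 is false
Combine:
[1.1.1] exactly-one(true, true) = false
[1.1] NOT false = true
[1.2.2] exactly-one(false, false) = false
[1.2] true OR false = true
[1] true → true = true
[2] exactly-one(true, true, false) = false
[root] true AND false = false
Overall: false → denied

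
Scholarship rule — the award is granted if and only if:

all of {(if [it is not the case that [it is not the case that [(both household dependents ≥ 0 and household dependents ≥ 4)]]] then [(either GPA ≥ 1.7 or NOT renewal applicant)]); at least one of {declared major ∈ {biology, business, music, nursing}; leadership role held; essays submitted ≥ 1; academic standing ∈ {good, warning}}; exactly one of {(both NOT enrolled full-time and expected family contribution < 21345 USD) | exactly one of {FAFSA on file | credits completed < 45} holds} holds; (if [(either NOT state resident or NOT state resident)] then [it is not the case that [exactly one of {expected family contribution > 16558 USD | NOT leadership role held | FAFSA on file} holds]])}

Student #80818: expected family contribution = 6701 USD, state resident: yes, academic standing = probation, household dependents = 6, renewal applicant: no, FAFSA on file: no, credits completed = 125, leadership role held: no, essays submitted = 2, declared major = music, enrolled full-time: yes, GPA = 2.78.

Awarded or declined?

Atomic conditions:
  household dependents ≥ 0: 6 ≥ 0 is true
  household dependents ≥ 4: 6 ≥ 4 is true
  GPA ≥ 1.7: 2.78 ≥ 1.7 is true
  NOT renewal applicant: no → true
  declared major ∈ {biology, business, music, nursing}: music is in the set → true
  leadership role held: no → false
  essays submitted ≥ 1: 2 ≥ 1 is true
  academic standing ∈ {good, warning}: probation is not in the set → false
  NOT enrolled full-time: yes → false
  expected family contribution < 21345 USD: 6701 < 21345 is true
  FAFSA on file: no → false
  credits completed < 45: 125 < 45 is false
  NOT state resident: yes → false
  expected family contribution > 16558 USD: 6701 > 16558 is false
  NOT leadership role held: no → true
Combine:
[1.1.1.1] true AND true = true
[1.1.1] NOT true = false
[1.1] NOT false = true
[1.2] true OR true = true
[1] true → true = true
[2] true OR false OR true OR false = true
[3.1] false AND true = false
[3.2] exactly-one(false, false) = false
[3] exactly-one(false, false) = false
[4.1] false OR false = false
[4.2.1] exactly-one(false, true, false) = true
[4.2] NOT true = false
[4] false → false (antecedent false ⇒ implication holds) = true
[root] true AND true AND false AND true = false
Overall: false → declined

Declined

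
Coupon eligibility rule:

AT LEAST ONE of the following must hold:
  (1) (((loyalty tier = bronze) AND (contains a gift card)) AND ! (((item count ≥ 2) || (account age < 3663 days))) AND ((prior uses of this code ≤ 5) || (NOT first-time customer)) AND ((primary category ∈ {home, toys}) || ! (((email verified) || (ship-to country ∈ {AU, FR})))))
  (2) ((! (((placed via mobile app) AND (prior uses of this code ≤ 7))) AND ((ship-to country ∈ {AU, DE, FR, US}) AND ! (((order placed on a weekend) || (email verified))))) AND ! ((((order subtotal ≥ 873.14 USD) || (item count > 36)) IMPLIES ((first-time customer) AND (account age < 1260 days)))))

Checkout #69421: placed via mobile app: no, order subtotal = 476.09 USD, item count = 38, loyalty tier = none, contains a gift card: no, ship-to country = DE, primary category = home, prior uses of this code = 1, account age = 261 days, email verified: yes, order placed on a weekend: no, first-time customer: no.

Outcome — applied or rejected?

Atomic conditions:
  loyalty tier = bronze: none == bronze is false
  contains a gift card: no → false
  item count ≥ 2: 38 ≥ 2 is true
  account age < 3663 days: 261 < 3663 is true
  prior uses of this code ≤ 5: 1 ≤ 5 is true
  NOT first-time customer: no → true
  primary category ∈ {home, toys}: home is in the set → true
  email verified: yes → true
  ship-to country ∈ {AU, FR}: DE is not in the set → false
  placed via mobile app: no → false
  prior uses of this code ≤ 7: 1 ≤ 7 is true
  ship-to country ∈ {AU, DE, FR, US}: DE is in the set → true
  order placed on a weekend: no → false
  order subtotal ≥ 873.14 USD: 476.09 ≥ 873.14 is false
  item count > 36: 38 > 36 is true
  first-time customer: no → false
  account age < 1260 days: 261 < 1260 is true
Combine:
[1.1] false AND false = false
[1.2.1] true OR true = true
[1.2] NOT true = false
[1.3] true OR true = true
[1.4.2.1] true OR false = true
[1.4.2] NOT true = false
[1.4] true OR false = true
[1] false AND false AND true AND true = false
[2.1.1.1] false AND true = false
[2.1.1] NOT false = true
[2.1.2.2.1] false OR true = true
[2.1.2.2] NOT true = false
[2.1.2] true AND false = false
[2.1] true AND false = false
[2.2.1.1] false OR true = true
[2.2.1.2] false AND true = false
[2.2.1] true → false = false
[2.2] NOT false = true
[2] false AND true = false
[root] false OR false = false
Overall: false → rejected

Rejected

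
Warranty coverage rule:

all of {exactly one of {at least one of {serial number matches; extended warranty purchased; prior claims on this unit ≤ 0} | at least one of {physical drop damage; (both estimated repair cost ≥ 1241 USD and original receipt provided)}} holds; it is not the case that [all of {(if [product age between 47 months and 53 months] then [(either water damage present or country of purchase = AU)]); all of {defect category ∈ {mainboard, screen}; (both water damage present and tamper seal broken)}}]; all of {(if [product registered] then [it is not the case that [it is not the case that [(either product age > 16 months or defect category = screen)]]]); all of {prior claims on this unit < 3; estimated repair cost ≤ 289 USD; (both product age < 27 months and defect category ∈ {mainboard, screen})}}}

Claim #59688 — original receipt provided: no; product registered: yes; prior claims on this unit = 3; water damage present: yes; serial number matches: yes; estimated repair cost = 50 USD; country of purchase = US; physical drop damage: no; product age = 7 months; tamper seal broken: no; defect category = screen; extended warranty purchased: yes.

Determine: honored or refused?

Atomic conditions:
  serial number matches: yes → true
  extended warranty purchased: yes → true
  prior claims on this unit ≤ 0: 3 ≤ 0 is false
  physical drop damage: no → false
  estimated repair cost ≥ 1241 USD: 50 ≥ 1241 is false
  original receipt provided: no → false
  product age between 47 months and 53 months: 7 in [47, 53] is false
  water damage present: yes → true
  country of purchase = AU: US == AU is false
  defect category ∈ {mainboard, screen}: screen is in the set → true
  tamper seal broken: no → false
  product registered: yes → true
  product age > 16 months: 7 > 16 is false
  defect category = screen: screen == screen is true
  prior claims on this unit < 3: 3 < 3 is false
  estimated repair cost ≤ 289 USD: 50 ≤ 289 is true
  product age < 27 months: 7 < 27 is true
Combine:
[1.1] true OR true OR false = true
[1.2.2] false AND false = false
[1.2] false OR false = false
[1] exactly-one(true, false) = true
[2.1.1.2] true OR false = true
[2.1.1] false → true (antecedent false ⇒ implication holds) = true
[2.1.2.2] true AND false = false
[2.1.2] true AND false = false
[2.1] true AND false = false
[2] NOT false = true
[3.1.2.1.1] false OR true = true
[3.1.2.1] NOT true = false
[3.1.2] NOT false = true
[3.1] true → true = true
[3.2.3] true AND true = true
[3.2] false AND true AND true = false
[3] true AND false = false
[root] true AND true AND false = false
Overall: false → refused

Refused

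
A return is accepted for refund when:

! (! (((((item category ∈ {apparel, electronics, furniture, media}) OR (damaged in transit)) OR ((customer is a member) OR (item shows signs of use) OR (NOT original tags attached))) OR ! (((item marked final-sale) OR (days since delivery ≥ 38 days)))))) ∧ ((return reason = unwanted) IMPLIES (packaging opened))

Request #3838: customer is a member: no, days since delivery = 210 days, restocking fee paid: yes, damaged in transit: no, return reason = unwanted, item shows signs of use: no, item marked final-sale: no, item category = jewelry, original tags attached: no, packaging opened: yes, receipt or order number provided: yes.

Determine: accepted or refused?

Atomic conditions:
  item category ∈ {apparel, electronics, furniture, media}: jewelry is not in the set → false
  damaged in transit: no → false
  customer is a member: no → false
  item shows signs of use: no → false
  NOT original tags attached: no → true
  item marked final-sale: no → false
  days since delivery ≥ 38 days: 210 ≥ 38 is true
  return reason = unwanted: unwanted == unwanted is true
  packaging opened: yes → true
Combine:
[1.1.1.1.1] false OR false = false
[1.1.1.1.2] false OR false OR true = true
[1.1.1.1] false OR true = true
[1.1.1.2.1] false OR true = true
[1.1.1.2] NOT true = false
[1.1.1] true OR false = true
[1.1] NOT true = false
[1] NOT false = true
[2] true → true = true
[root] true AND true = true
Overall: true → accepted

Accepted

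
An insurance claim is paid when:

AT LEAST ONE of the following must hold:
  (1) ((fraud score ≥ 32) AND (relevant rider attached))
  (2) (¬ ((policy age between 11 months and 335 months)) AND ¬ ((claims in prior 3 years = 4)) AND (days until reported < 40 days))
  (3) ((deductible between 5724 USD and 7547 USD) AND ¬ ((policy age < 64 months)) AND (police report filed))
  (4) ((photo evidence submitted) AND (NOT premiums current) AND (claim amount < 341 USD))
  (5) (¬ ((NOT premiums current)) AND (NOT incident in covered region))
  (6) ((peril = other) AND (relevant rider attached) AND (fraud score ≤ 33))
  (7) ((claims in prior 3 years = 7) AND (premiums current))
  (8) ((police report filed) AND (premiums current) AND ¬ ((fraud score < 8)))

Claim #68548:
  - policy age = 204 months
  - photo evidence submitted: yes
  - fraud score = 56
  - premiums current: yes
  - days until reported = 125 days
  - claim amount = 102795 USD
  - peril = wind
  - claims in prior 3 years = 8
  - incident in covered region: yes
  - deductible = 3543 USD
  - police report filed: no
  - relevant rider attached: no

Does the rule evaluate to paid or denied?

Atomic conditions:
  fraud score ≥ 32: 56 ≥ 32 is true
  relevant rider attached: no → false
  policy age between 11 months and 335 months: 204 in [11, 335] is true
  claims in prior 3 years = 4: 8 == 4 is false
  days until reported < 40 days: 125 < 40 is false
  deductible between 5724 USD and 7547 USD: 3543 in [5724, 7547] is false
  policy age < 64 months: 204 < 64 is false
  police report filed: no → false
  photo evidence submitted: yes → true
  NOT premiums current: yes → false
  claim amount < 341 USD: 102795 < 341 is false
  NOT incident in covered region: yes → false
  peril = other: wind == other is false
  fraud score ≤ 33: 56 ≤ 33 is false
  claims in prior 3 years = 7: 8 == 7 is false
  premiums current: yes → true
  fraud score < 8: 56 < 8 is false
Combine:
[1] true AND false = false
[2.1] NOT true = false
[2.2] NOT false = true
[2] false AND true AND false = false
[3.2] NOT false = true
[3] false AND true AND false = false
[4] true AND false AND false = false
[5.1] NOT false = true
[5] true AND false = false
[6] false AND false AND false = false
[7] false AND true = false
[8.3] NOT false = true
[8] false AND true AND true = false
[root] false OR false OR false OR false OR false OR false OR false OR false = false
Overall: false → denied

Denied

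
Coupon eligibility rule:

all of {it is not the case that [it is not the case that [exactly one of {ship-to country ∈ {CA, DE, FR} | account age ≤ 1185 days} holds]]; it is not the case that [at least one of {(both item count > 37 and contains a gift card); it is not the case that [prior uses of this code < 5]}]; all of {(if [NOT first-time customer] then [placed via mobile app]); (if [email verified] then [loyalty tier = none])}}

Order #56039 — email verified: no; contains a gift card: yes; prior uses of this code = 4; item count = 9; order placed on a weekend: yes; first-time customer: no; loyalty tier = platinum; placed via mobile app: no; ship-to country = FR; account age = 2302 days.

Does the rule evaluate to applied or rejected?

Rejected

Atomic conditions:
  ship-to country ∈ {CA, DE, FR}: FR is in the set → true
  account age ≤ 1185 days: 2302 ≤ 1185 is false
  item count > 37: 9 > 37 is false
  contains a gift card: yes → true
  prior uses of this code < 5: 4 < 5 is true
  NOT first-time customer: no → true
  placed via mobile app: no → false
  email verified: no → false
  loyalty tier = none: platinum == none is false
Combine:
[1.1.1] exactly-one(true, false) = true
[1.1] NOT true = false
[1] NOT false = true
[2.1.1] false AND true = false
[2.1.2] NOT true = false
[2.1] false OR false = false
[2] NOT false = true
[3.1] true → false = false
[3.2] false → false (antecedent false ⇒ implication holds) = true
[3] false AND true = false
[root] true AND true AND false = false
Overall: false → rejected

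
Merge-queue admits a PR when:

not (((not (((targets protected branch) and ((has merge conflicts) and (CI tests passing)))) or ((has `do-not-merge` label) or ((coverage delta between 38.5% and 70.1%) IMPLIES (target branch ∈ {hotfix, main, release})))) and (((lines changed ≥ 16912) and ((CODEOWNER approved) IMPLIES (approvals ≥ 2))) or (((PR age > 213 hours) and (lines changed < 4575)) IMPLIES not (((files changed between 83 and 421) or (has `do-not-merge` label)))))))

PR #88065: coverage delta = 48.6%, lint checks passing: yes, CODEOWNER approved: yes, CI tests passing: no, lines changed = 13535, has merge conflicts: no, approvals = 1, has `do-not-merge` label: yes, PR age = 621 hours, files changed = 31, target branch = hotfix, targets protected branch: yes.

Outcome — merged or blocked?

Atomic conditions:
  targets protected branch: yes → true
  has merge conflicts: no → false
  CI tests passing: no → false
  has `do-not-merge` label: yes → true
  coverage delta between 38.5% and 70.1%: 48.6 in [38.5, 70.1] is true
  target branch ∈ {hotfix, main, release}: hotfix is in the set → true
  lines changed ≥ 16912: 13535 ≥ 16912 is false
  CODEOWNER approved: yes → true
  approvals ≥ 2: 1 ≥ 2 is false
  PR age > 213 hours: 621 > 213 is true
  lines changed < 4575: 13535 < 4575 is false
  files changed between 83 and 421: 31 in [83, 421] is false
Combine:
[1.1.1.1.2] false AND false = false
[1.1.1.1] true AND false = false
[1.1.1] NOT false = true
[1.1.2.2] true → true = true
[1.1.2] true OR true = true
[1.1] true OR true = true
[1.2.1.2] true → false = false
[1.2.1] false AND false = false
[1.2.2.1] true AND false = false
[1.2.2.2.1] false OR true = true
[1.2.2.2] NOT true = false
[1.2.2] false → false (antecedent false ⇒ implication holds) = true
[1.2] false OR true = true
[1] true AND true = true
[root] NOT true = false
Overall: false → blocked

Blocked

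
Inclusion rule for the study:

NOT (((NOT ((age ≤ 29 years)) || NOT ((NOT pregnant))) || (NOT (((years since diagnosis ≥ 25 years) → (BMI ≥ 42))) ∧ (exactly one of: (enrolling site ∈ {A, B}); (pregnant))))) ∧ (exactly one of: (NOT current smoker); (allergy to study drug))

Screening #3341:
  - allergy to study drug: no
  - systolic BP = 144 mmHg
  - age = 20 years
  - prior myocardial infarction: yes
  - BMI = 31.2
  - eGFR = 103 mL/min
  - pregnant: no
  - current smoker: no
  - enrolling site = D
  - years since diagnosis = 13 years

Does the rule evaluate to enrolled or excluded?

Enrolled

Atomic conditions:
  age ≤ 29 years: 20 ≤ 29 is true
  NOT pregnant: no → true
  years since diagnosis ≥ 25 years: 13 ≥ 25 is false
  BMI ≥ 42: 31.2 ≥ 42 is false
  enrolling site ∈ {A, B}: D is not in the set → false
  pregnant: no → false
  NOT current smoker: no → true
  allergy to study drug: no → false
Combine:
[1.1.1.1] NOT true = false
[1.1.1.2] NOT true = false
[1.1.1] false OR false = false
[1.1.2.1.1] false → false (antecedent false ⇒ implication holds) = true
[1.1.2.1] NOT true = false
[1.1.2.2] exactly-one(false, false) = false
[1.1.2] false AND false = false
[1.1] false OR false = false
[1] NOT false = true
[2] exactly-one(true, false) = true
[root] true AND true = true
Overall: true → enrolled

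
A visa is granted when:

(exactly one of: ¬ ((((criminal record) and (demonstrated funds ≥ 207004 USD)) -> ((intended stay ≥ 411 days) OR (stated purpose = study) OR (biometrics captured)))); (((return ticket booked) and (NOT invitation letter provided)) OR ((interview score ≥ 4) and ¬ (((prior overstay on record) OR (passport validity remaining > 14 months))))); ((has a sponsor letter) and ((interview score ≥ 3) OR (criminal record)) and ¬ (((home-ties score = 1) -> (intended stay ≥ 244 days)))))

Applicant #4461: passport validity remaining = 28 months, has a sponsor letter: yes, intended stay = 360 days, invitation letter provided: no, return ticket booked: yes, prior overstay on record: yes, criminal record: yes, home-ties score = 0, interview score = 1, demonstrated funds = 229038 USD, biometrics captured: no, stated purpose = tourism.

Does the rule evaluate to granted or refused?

Refused

Atomic conditions:
  criminal record: yes → true
  demonstrated funds ≥ 207004 USD: 229038 ≥ 207004 is true
  intended stay ≥ 411 days: 360 ≥ 411 is false
  stated purpose = study: tourism == study is false
  biometrics captured: no → false
  return ticket booked: yes → true
  NOT invitation letter provided: no → true
  interview score ≥ 4: 1 ≥ 4 is false
  prior overstay on record: yes → true
  passport validity remaining > 14 months: 28 > 14 is true
  has a sponsor letter: yes → true
  interview score ≥ 3: 1 ≥ 3 is false
  home-ties score = 1: 0 == 1 is false
  intended stay ≥ 244 days: 360 ≥ 244 is true
Combine:
[1.1.1] true AND true = true
[1.1.2] false OR false OR false = false
[1.1] true → false = false
[1] NOT false = true
[2.1] true AND true = true
[2.2.2.1] true OR true = true
[2.2.2] NOT true = false
[2.2] false AND false = false
[2] true OR false = true
[3.2] false OR true = true
[3.3.1] false → true (antecedent false ⇒ implication holds) = true
[3.3] NOT true = false
[3] true AND true AND false = false
[root] exactly-one(true, true, false) = false
Overall: false → refused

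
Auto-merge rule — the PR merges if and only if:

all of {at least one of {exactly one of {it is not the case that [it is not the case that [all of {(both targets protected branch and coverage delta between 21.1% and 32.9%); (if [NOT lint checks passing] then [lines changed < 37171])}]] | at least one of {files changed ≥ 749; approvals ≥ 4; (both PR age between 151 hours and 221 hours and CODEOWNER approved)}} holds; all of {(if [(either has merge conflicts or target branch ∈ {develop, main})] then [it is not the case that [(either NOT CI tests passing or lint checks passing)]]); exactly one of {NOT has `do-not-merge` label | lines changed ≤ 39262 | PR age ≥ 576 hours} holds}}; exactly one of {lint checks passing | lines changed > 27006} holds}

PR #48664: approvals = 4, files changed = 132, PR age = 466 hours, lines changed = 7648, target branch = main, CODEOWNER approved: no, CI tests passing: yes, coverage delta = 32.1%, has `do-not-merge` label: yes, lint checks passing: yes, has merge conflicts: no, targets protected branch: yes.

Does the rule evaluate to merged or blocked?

Blocked

Atomic conditions:
  targets protected branch: yes → true
  coverage delta between 21.1% and 32.9%: 32.1 in [21.1, 32.9] is true
  NOT lint checks passing: yes → false
  lines changed < 37171: 7648 < 37171 is true
  files changed ≥ 749: 132 ≥ 749 is false
  approvals ≥ 4: 4 ≥ 4 is true
  PR age between 151 hours and 221 hours: 466 in [151, 221] is false
  CODEOWNER approved: no → false
  has merge conflicts: no → false
  target branch ∈ {develop, main}: main is in the set → true
  NOT CI tests passing: yes → false
  lint checks passing: yes → true
  NOT has `do-not-merge` label: yes → false
  lines changed ≤ 39262: 7648 ≤ 39262 is true
  PR age ≥ 576 hours: 466 ≥ 576 is false
  lines changed > 27006: 7648 > 27006 is false
Combine:
[1.1.1.1.1.1] true AND true = true
[1.1.1.1.1.2] false → true (antecedent false ⇒ implication holds) = true
[1.1.1.1.1] true AND true = true
[1.1.1.1] NOT true = false
[1.1.1] NOT false = true
[1.1.2.3] false AND false = false
[1.1.2] false OR true OR false = true
[1.1] exactly-one(true, true) = false
[1.2.1.1] false OR true = true
[1.2.1.2.1] false OR true = true
[1.2.1.2] NOT true = false
[1.2.1] true → false = false
[1.2.2] exactly-one(false, true, false) = true
[1.2] false AND true = false
[1] false OR false = false
[2] exactly-one(true, false) = true
[root] false AND true = false
Overall: false → blocked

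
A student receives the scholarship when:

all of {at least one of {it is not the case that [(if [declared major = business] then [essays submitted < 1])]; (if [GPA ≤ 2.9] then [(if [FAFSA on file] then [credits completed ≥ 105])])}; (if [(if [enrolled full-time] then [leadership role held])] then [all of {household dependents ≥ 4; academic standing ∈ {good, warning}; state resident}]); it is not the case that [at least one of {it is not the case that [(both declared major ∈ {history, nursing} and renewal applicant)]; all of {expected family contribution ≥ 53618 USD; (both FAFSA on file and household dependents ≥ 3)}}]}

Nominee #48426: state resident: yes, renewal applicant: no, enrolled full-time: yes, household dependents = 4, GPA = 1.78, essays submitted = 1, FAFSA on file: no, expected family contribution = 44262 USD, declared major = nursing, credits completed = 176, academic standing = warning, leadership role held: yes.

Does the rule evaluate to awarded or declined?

Atomic conditions:
  declared major = business: nursing == business is false
  essays submitted < 1: 1 < 1 is false
  GPA ≤ 2.9: 1.78 ≤ 2.9 is true
  FAFSA on file: no → false
  credits completed ≥ 105: 176 ≥ 105 is true
  enrolled full-time: yes → true
  leadership role held: yes → true
  household dependents ≥ 4: 4 ≥ 4 is true
  academic standing ∈ {good, warning}: warning is in the set → true
  state resident: yes → true
  declared major ∈ {history, nursing}: nursing is in the set → true
  renewal applicant: no → false
  expected family contribution ≥ 53618 USD: 44262 ≥ 53618 is false
  household dependents ≥ 3: 4 ≥ 3 is true
Combine:
[1.1.1] false → false (antecedent false ⇒ implication holds) = true
[1.1] NOT true = false
[1.2.2] false → true (antecedent false ⇒ implication holds) = true
[1.2] true → true = true
[1] false OR true = true
[2.1] true → true = true
[2.2] true AND true AND true = true
[2] true → true = true
[3.1.1.1] true AND false = false
[3.1.1] NOT false = true
[3.1.2.2] false AND true = false
[3.1.2] false AND false = false
[3.1] true OR false = true
[3] NOT true = false
[root] true AND true AND false = false
Overall: false → declined

Declined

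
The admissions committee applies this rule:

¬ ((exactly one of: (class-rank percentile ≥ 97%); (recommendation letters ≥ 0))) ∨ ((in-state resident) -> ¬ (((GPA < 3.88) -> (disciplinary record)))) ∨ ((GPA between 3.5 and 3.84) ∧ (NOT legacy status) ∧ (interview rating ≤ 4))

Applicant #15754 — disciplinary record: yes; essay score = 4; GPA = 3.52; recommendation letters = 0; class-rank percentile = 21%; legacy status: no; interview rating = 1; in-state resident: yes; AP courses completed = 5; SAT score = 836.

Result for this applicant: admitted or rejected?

Admitted

Atomic conditions:
  class-rank percentile ≥ 97%: 21 ≥ 97 is false
  recommendation letters ≥ 0: 0 ≥ 0 is true
  in-state resident: yes → true
  GPA < 3.88: 3.52 < 3.88 is true
  disciplinary record: yes → true
  GPA between 3.5 and 3.84: 3.52 in [3.5, 3.84] is true
  NOT legacy status: no → true
  interview rating ≤ 4: 1 ≤ 4 is true
Combine:
[1.1] exactly-one(false, true) = true
[1] NOT true = false
[2.2.1] true → true = true
[2.2] NOT true = false
[2] true → false = false
[3] true AND true AND true = true
[root] false OR false OR true = true
Overall: true → admitted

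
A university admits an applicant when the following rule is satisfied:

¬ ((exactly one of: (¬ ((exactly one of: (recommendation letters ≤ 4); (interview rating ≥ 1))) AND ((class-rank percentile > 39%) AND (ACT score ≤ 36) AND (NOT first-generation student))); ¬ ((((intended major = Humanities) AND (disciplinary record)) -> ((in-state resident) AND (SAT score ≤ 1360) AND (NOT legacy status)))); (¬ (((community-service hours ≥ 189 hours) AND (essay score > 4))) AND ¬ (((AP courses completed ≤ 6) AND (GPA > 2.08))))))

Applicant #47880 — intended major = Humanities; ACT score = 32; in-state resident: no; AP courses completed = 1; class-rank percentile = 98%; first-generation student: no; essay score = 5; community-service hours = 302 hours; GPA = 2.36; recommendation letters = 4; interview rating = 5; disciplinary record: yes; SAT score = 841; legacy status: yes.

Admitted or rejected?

Admitted

Atomic conditions:
  recommendation letters ≤ 4: 4 ≤ 4 is true
  interview rating ≥ 1: 5 ≥ 1 is true
  class-rank percentile > 39%: 98 > 39 is true
  ACT score ≤ 36: 32 ≤ 36 is true
  NOT first-generation student: no → true
  intended major = Humanities: Humanities == Humanities is true
  disciplinary record: yes → true
  in-state resident: no → false
  SAT score ≤ 1360: 841 ≤ 1360 is true
  NOT legacy status: yes → false
  community-service hours ≥ 189 hours: 302 ≥ 189 is true
  essay score > 4: 5 > 4 is true
  AP courses completed ≤ 6: 1 ≤ 6 is true
  GPA > 2.08: 2.36 > 2.08 is true
Combine:
[1.1.1.1] exactly-one(true, true) = false
[1.1.1] NOT false = true
[1.1.2] true AND true AND true = true
[1.1] true AND true = true
[1.2.1.1] true AND true = true
[1.2.1.2] false AND true AND false = false
[1.2.1] true → false = false
[1.2] NOT false = true
[1.3.1.1] true AND true = true
[1.3.1] NOT true = false
[1.3.2.1] true AND true = true
[1.3.2] NOT true = false
[1.3] false AND false = false
[1] exactly-one(true, true, false) = false
[root] NOT false = true
Overall: true → admitted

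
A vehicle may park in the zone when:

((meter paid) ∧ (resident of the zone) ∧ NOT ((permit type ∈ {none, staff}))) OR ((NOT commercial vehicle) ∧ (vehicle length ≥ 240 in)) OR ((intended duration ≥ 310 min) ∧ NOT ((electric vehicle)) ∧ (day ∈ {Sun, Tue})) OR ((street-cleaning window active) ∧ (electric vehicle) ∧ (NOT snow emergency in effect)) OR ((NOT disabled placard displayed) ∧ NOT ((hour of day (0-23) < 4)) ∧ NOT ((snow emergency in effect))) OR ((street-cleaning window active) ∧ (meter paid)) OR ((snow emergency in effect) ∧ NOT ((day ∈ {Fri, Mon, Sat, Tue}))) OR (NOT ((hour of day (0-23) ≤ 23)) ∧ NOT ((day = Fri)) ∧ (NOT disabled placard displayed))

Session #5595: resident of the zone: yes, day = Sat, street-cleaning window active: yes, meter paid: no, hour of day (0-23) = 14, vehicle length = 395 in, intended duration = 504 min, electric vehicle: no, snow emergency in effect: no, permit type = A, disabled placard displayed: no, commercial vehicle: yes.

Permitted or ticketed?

Permitted

Atomic conditions:
  meter paid: no → false
  resident of the zone: yes → true
  permit type ∈ {none, staff}: A is not in the set → false
  NOT commercial vehicle: yes → false
  vehicle length ≥ 240 in: 395 ≥ 240 is true
  intended duration ≥ 310 min: 504 ≥ 310 is true
  electric vehicle: no → false
  day ∈ {Sun, Tue}: Sat is not in the set → false
  street-cleaning window active: yes → true
  NOT snow emergency in effect: no → true
  NOT disabled placard displayed: no → true
  hour of day (0-23) < 4: 14 < 4 is false
  snow emergency in effect: no → false
  day ∈ {Fri, Mon, Sat, Tue}: Sat is in the set → true
  hour of day (0-23) ≤ 23: 14 ≤ 23 is true
  day = Fri: Sat == Fri is false
Combine:
[1.3] NOT false = true
[1] false AND true AND true = false
[2] false AND true = false
[3.2] NOT false = true
[3] true AND true AND false = false
[4] true AND false AND true = false
[5.2] NOT false = true
[5.3] NOT false = true
[5] true AND true AND true = true
[6] true AND false = false
[7.2] NOT true = false
[7] false AND false = false
[8.1] NOT true = false
[8.2] NOT false = true
[8] false AND true AND true = false
[root] false OR false OR false OR false OR true OR false OR false OR false = true
Overall: true → permitted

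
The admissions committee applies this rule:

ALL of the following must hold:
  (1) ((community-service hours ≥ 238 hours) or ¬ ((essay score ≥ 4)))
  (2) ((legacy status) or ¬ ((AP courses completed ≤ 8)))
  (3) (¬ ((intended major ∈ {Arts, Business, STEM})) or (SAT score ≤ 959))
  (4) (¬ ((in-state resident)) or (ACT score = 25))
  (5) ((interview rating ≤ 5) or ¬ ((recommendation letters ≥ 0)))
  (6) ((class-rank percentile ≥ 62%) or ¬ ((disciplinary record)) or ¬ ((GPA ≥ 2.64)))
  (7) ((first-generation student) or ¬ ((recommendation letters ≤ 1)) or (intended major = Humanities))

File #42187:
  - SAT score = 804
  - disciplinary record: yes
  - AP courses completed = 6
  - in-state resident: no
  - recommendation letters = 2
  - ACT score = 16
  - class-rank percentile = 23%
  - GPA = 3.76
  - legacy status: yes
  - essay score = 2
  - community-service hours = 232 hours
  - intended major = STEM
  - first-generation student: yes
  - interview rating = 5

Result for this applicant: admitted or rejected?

Atomic conditions:
  community-service hours ≥ 238 hours: 232 ≥ 238 is false
  essay score ≥ 4: 2 ≥ 4 is false
  legacy status: yes → true
  AP courses completed ≤ 8: 6 ≤ 8 is true
  intended major ∈ {Arts, Business, STEM}: STEM is in the set → true
  SAT score ≤ 959: 804 ≤ 959 is true
  in-state resident: no → false
  ACT score = 25: 16 == 25 is false
  interview rating ≤ 5: 5 ≤ 5 is true
  recommendation letters ≥ 0: 2 ≥ 0 is true
  class-rank percentile ≥ 62%: 23 ≥ 62 is false
  disciplinary record: yes → true
  GPA ≥ 2.64: 3.76 ≥ 2.64 is true
  first-generation student: yes → true
  recommendation letters ≤ 1: 2 ≤ 1 is false
  intended major = Humanities: STEM == Humanities is false
Combine:
[1.2] NOT false = true
[1] false OR true = true
[2.2] NOT true = false
[2] true OR false = true
[3.1] NOT true = false
[3] false OR true = true
[4.1] NOT false = true
[4] true OR false = true
[5.2] NOT true = false
[5] true OR false = true
[6.2] NOT true = false
[6.3] NOT true = false
[6] false OR false OR false = false
[7.2] NOT false = true
[7] true OR true OR false = true
[root] true AND true AND true AND true AND true AND false AND true = false
Overall: false → rejected

Rejected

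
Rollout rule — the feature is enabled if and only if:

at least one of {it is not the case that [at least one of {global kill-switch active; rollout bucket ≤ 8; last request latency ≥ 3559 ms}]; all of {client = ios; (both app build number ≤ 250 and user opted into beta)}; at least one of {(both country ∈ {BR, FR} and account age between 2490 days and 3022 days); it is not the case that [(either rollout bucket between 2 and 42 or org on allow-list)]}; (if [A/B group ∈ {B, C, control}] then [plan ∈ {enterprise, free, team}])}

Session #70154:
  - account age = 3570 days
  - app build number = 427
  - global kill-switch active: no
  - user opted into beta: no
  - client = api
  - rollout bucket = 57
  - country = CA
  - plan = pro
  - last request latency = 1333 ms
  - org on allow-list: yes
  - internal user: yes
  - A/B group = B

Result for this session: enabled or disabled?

Enabled

Atomic conditions:
  global kill-switch active: no → false
  rollout bucket ≤ 8: 57 ≤ 8 is false
  last request latency ≥ 3559 ms: 1333 ≥ 3559 is false
  client = ios: api == ios is false
  app build number ≤ 250: 427 ≤ 250 is false
  user opted into beta: no → false
  country ∈ {BR, FR}: CA is not in the set → false
  account age between 2490 days and 3022 days: 3570 in [2490, 3022] is false
  rollout bucket between 2 and 42: 57 in [2, 42] is false
  org on allow-list: yes → true
  A/B group ∈ {B, C, control}: B is in the set → true
  plan ∈ {enterprise, free, team}: pro is not in the set → false
Combine:
[1.1] false OR false OR false = false
[1] NOT false = true
[2.2] false AND false = false
[2] false AND false = false
[3.1] false AND false = false
[3.2.1] false OR true = true
[3.2] NOT true = false
[3] false OR false = false
[4] true → false = false
[root] true OR false OR false OR false = true
Overall: true → enabled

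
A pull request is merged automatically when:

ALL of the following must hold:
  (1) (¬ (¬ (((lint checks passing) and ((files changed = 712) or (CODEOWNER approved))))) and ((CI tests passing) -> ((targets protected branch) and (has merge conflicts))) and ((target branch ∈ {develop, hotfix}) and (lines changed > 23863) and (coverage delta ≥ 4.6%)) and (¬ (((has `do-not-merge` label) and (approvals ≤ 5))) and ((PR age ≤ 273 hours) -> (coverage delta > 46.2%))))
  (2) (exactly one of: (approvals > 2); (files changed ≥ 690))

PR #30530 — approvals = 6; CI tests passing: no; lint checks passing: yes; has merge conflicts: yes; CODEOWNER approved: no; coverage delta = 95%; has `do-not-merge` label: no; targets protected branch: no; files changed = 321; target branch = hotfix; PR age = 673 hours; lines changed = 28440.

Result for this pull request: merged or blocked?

Atomic conditions:
  lint checks passing: yes → true
  files changed = 712: 321 == 712 is false
  CODEOWNER approved: no → false
  CI tests passing: no → false
  targets protected branch: no → false
  has merge conflicts: yes → true
  target branch ∈ {develop, hotfix}: hotfix is in the set → true
  lines changed > 23863: 28440 > 23863 is true
  coverage delta ≥ 4.6%: 95 ≥ 4.6 is true
  has `do-not-merge` label: no → false
  approvals ≤ 5: 6 ≤ 5 is false
  PR age ≤ 273 hours: 673 ≤ 273 is false
  coverage delta > 46.2%: 95 > 46.2 is true
  approvals > 2: 6 > 2 is true
  files changed ≥ 690: 321 ≥ 690 is false
Combine:
[1.1.1.1.2] false OR false = false
[1.1.1.1] true AND false = false
[1.1.1] NOT false = true
[1.1] NOT true = false
[1.2.2] false AND true = false
[1.2] false → false (antecedent false ⇒ implication holds) = true
[1.3] true AND true AND true = true
[1.4.1.1] false AND false = false
[1.4.1] NOT false = true
[1.4.2] false → true (antecedent false ⇒ implication holds) = true
[1.4] true AND true = true
[1] false AND true AND true AND true = false
[2] exactly-one(true, false) = true
[root] false AND true = false
Overall: false → blocked

Blocked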